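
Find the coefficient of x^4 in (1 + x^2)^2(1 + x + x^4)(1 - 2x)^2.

2

(1 + x^2)^2 has coefficients 1,0,2,0,1 for degrees 0…4.
(1 + x + x^4) has coefficients 1,1,0,0,1 for degrees 0…4.
Finally multiplying by (1 - 2x)^2, the product of all factors after the first has coefficients 1,-3,0,4,1 for degrees 0…4.
[x^4] = 1·1 + 2·0 + 1·1 = 2.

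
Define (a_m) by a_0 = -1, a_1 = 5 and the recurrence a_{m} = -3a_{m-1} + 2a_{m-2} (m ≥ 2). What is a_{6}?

-2753

The ordinary generating function has denominator 1 + 3z - 2z^2.
Iterating the recurrence: a_0,…,a_{6} = -1, 5, -17, 61, -217, 773, -2753.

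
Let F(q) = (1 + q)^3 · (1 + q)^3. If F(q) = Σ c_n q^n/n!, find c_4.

360

The EGF product rule gives c_4 = Σ_{k_1+k_2=4} C(4; k_1,k_2) · ∏ g_i(k_i), where (1+q)^3 gives the falling factorial (3)_k; (1+q)^3 gives the falling factorial (3)_k.
g_1(k) for k = 0…4: 1, 3, 6, 6, 0.
g_2(k) for k = 0…4: 1, 3, 6, 6, 0.
c_4 = Σ_k C(4,k)·g_1(k)·g_2(4−k) = 4·3·6 + 6·6·6 + 4·6·3 = 72 + 216 + 72 = 360.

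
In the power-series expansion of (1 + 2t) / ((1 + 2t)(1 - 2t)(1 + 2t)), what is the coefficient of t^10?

The denominator gives the recurrence a_n = −2a_(n−1) + 4a_(n−2) + 8a_(n−3) for n ≥ 3; the numerator fixes a_0 = 1, a_1 = 0, a_2 = 4.
Iterating: 1, 0, 4, 0, 16, 0, 64, 0, 256, 0, 1024, so a_10 = 1024.

1024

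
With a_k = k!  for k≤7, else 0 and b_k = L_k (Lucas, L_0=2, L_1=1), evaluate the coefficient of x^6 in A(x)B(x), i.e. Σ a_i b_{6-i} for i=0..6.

1699

The convolution is the x^6 coefficient of A(x)B(x).
Σ = 1·18 + 1·11 + 2·7 + 6·4 + 24·3 + 120·1 + 720·2 = 1699.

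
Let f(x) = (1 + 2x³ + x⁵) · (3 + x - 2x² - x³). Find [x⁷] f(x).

-2

(1 + 2x³ + x⁵) has coefficients 1,0,0,2,0,1 for degrees 0…5.
(3 + x - 2x² - x³) has coefficients 3,1,-2,-1,0,0,0,0 for degrees 0…7.
[x⁷] = 1·0 + 2·0 + 1·(-2) = -2.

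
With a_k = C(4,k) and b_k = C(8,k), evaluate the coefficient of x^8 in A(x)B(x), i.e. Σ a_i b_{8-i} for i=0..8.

The convolution is the t^8 coefficient of A(t)B(t).
Σ = 1·1 + 4·8 + 6·28 + 4·56 + 1·70 + 0·56 + 0·28 + 0·8 + 0·1 = 495.

495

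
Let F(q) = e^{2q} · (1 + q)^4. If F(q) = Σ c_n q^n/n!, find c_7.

The EGF product rule gives c_7 = Σ_{k_1+k_2=7} C(7; k_1,k_2) · ∏ g_i(k_i), where e^{2q} gives (2)^k; (1+q)^4 gives the falling factorial (4)_k.
g_1(k) for k = 0…7: 1, 2, 4, 8, 16, 32, 64, 128.
g_2(k) for k = 0…7: 1, 4, 12, 24, 24, 0, 0, 0.
c_7 = Σ_k C(7,k)·g_1(k)·g_2(7−k) = 35·8·24 + 35·16·24 + 21·32·12 + 7·64·4 + 1·128·1 = 6720 + 13440 + 8064 + 1792 + 128 = 30144.

30144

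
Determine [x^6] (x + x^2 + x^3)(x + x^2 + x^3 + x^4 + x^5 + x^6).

3

(x + x^2 + x^3) has coefficients 0,1,1,1 for degrees 0…3.
(x + x^2 + x^3 + x^4 + x^5 + x^6) has coefficients 0,1,1,1,1,1,1 for degrees 0…6.
[x^6] = 1·1 + 1·1 + 1·1 = 3.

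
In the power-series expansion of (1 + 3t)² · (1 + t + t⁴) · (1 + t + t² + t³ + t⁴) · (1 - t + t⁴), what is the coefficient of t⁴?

(1 + 3t)² has coefficients 1,6,9 for degrees 0…2.
(1 + t + t⁴) has coefficients 1,1,0,0,1 for degrees 0…4.
Multiplying by (1 + t + t² + t³ + t⁴) gives running coefficients 1,2,2,2,3 for degrees 0…4.
Finally multiplying by (1 - t + t⁴), the product of all factors after the first has coefficients 1,1,0,0,2 for degrees 0…4.
[t⁴] = 1·2 + 6·0 + 9·0 = 2.

2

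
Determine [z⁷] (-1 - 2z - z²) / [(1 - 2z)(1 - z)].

-572

The denominator gives the recurrence a_n = 3a_(n−1) − 2a_(n−2) for n ≥ 3; the numerator fixes a_0 = -1, a_1 = -5, a_2 = -14.
Iterating: -1, -5, -14, -32, -68, -140, -284, -572, so a_7 = -572.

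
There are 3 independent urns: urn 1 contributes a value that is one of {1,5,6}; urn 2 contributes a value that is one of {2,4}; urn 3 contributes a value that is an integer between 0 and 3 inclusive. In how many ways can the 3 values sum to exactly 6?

The generating function for the choices is (q + q^5 + q^6)·(q^2 + q^4)·(1 + q + q^2 + q^3); the count is [q^6].
(q + q^5 + q^6) has coefficients 0,1,0,0,0,1,1 for degrees 0…6.
(q^2 + q^4) has coefficients 0,0,1,0,1,0,0 for degrees 0…6.
Finally multiplying by (1 + q + q^2 + q^3), the product of all factors after the first has coefficients 0,0,1,1,2,2,1 for degrees 0…6.
[q^6] = 1·2 + 1·0 + 1·0 = 2.

2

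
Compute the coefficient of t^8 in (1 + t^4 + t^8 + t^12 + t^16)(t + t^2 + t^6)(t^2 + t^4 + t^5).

2

(1 + t^4 + t^8 + t^12 + t^16) has coefficients 1,0,0,0,1,0,0,0,1 for degrees 0…8.
(t + t^2 + t^6) has coefficients 0,1,1,0,0,0,1,0,0 for degrees 0…8.
Finally multiplying by (t^2 + t^4 + t^5), the product of all factors after the first has coefficients 0,0,0,1,1,1,2,1,1 for degrees 0…8.
[t^8] = 1·1 + 1·1 + 1·0 = 2.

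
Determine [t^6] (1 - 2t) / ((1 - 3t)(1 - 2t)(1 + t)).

Partial fractions give a closed form: a_n = (3/4)·3^n + (1/4)·(-1)^n.
At n = 6: a_6 = 547.

547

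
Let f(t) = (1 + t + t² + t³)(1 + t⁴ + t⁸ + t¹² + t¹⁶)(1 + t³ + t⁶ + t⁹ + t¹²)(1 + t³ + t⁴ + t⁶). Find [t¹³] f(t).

16

(1 + t + t² + t³) has coefficients 1,1,1,1 for degrees 0…3.
(1 + t⁴ + t⁸ + t¹² + t¹⁶) has coefficients 1,0,0,0,1,0,0,0,1,0,0,0,1,0 for degrees 0…13.
Multiplying by (1 + t³ + t⁶ + t⁹ + t¹²) gives running coefficients 1,0,0,1,1,0,1,1,1,1,1,1,2,1 for degrees 0…13.
Finally multiplying by (1 + t³ + t⁴ + t⁶), the product of all factors after the first has coefficients 1,0,0,2,2,0,3,3,2,3,4,3,5,4 for degrees 0…13.
[t¹³] = 1·4 + 1·5 + 1·3 + 1·4 = 16.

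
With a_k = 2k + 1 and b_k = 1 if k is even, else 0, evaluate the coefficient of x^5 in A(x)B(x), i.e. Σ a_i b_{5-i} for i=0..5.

21

This is [x^5] in the product of the two ordinary generating functions.
Σ = 1·0 + 3·1 + 5·0 + 7·1 + 9·0 + 11·1 = 21.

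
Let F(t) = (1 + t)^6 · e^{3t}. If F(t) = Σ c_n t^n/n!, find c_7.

1017495

The EGF product rule gives c_7 = Σ_{k_1+k_2=7} C(7; k_1,k_2) · ∏ g_i(k_i), where (1+t)^6 gives the falling factorial (6)_k; e^{3t} gives (3)^k.
g_1(k) for k = 0…7: 1, 6, 30, 120, 360, 720, 720, 0.
g_2(k) for k = 0…7: 1, 3, 9, 27, 81, 243, 729, 2187.
c_7 = Σ_k C(7,k)·g_1(k)·g_2(7−k) = 1·1·2187 + 7·6·729 + 21·30·243 + 35·120·81 + 35·360·27 + 21·720·9 + 7·720·3 = 2187 + 30618 + 153090 + 340200 + 340200 + 136080 + 15120 = 1017495.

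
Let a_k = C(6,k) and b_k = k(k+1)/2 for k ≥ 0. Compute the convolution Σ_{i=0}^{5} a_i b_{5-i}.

Write out a_i and b_{5-i} for i = 0,…,5 and sum the products.
Σ = 1·15 + 6·10 + 15·6 + 20·3 + 15·1 + 6·0 = 240.

240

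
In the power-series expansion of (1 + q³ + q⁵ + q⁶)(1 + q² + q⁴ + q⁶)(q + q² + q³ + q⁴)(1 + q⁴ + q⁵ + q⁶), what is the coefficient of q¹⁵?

(1 + q³ + q⁵ + q⁶) has coefficients 1,0,0,1,0,1,1 for degrees 0…6.
(1 + q² + q⁴ + q⁶) has coefficients 1,0,1,0,1,0,1,0,0,0,0,0,0,0,0,0 for degrees 0…15.
Multiplying by (q + q² + q³ + q⁴) gives running coefficients 0,1,1,2,2,2,2,2,2,1,1,0,0,0,0,0 for degrees 0…15.
Finally multiplying by (1 + q⁴ + q⁵ + q⁶), the product of all factors after the first has coefficients 0,1,1,2,2,3,4,6,7,7,7,6,6,5,4,2 for degrees 0…15.
[q¹⁵] = 1·2 + 1·6 + 1·7 + 1·7 = 22.

22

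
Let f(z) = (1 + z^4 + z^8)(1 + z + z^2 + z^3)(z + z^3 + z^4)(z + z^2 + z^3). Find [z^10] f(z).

9

(1 + z^4 + z^8) has coefficients 1,0,0,0,1,0,0,0,1 for degrees 0…8.
(1 + z + z^2 + z^3) has coefficients 1,1,1,1,0,0,0,0,0,0,0 for degrees 0…10.
Multiplying by (z + z^3 + z^4) gives running coefficients 0,1,1,2,3,2,2,1,0,0,0 for degrees 0…10.
Finally multiplying by (z + z^2 + z^3), the product of all factors after the first has coefficients 0,0,1,2,4,6,7,7,5,3,1 for degrees 0…10.
[z^10] = 1·1 + 1·7 + 1·1 = 9.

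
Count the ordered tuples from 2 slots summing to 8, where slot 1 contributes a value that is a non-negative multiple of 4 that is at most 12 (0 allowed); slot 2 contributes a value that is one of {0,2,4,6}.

The generating function for the choices is (1 + x⁴ + x⁸ + x¹²)·(1 + x² + x⁴ + x⁶); the count is [x⁸].
(1 + x⁴ + x⁸ + x¹²) has coefficients 1,0,0,0,1,0,0,0,1 for degrees 0…8.
(1 + x² + x⁴ + x⁶) has coefficients 1,0,1,0,1,0,1,0,0 for degrees 0…8.
[x⁸] = 1·0 + 1·1 + 1·1 = 2.

2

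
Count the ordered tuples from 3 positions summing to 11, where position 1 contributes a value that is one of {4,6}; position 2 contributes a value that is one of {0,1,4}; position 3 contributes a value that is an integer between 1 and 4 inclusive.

The generating function for the choices is (y^4 + y^6)·(1 + y + y^4)·(y + y^2 + y^3 + y^4); the count is [y^11].
(y^4 + y^6) has coefficients 0,0,0,0,1,0,1 for degrees 0…6.
(1 + y + y^4) has coefficients 1,1,0,0,1,0,0,0,0,0,0,0 for degrees 0…11.
Finally multiplying by (y + y^2 + y^3 + y^4), the product of all factors after the first has coefficients 0,1,2,2,2,2,1,1,1,0,0,0 for degrees 0…11.
[y^11] = 1·1 + 1·2 = 3.

3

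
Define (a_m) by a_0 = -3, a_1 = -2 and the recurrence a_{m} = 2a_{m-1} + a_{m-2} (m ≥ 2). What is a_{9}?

The ordinary generating function has denominator 1 - 2x - x^2.
Iterating the recurrence: a_0,…,a_{9} = -3, -2, -7, -16, -39, -94, -227, -548, -1323, -3194.

-3194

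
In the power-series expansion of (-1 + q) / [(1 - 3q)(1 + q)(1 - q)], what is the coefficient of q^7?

Partial fractions give a closed form: a_n = (-3/4)·3^n + (-1/4)·(-1)^n.
At n = 7: a_7 = -1640.

-1640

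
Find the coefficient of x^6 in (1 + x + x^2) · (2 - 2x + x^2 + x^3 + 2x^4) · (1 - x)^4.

15

(1 + x + x^2) has coefficients 1,1,1 for degrees 0…2.
(2 - 2x + x^2 + x^3 + 2x^4) has coefficients 2,-2,1,1,2,0,0 for degrees 0…6.
Finally multiplying by (1 - x)^4, the product of all factors after the first has coefficients 2,-10,21,-23,14,-8,9 for degrees 0…6.
[x^6] = 1·9 + 1·(-8) + 1·14 = 15.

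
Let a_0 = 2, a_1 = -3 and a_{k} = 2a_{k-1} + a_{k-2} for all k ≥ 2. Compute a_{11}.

-12467

The ordinary generating function has denominator 1 - 2y - y^2.
Iterating the recurrence: a_0,…,a_{11} = 2, -3, -4, -11, -26, -63, -152, -367, -886, -2139, -5164, -12467.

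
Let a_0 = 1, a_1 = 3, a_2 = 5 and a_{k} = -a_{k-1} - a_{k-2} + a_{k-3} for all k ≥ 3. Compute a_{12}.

-99

The ordinary generating function has denominator 1 + t + t^2 - t^3.
Iterating the recurrence: a_0,…,a_{12} = 1, 3, 5, -7, 5, 7, -19, 17, 9, -45, 53, 1, -99.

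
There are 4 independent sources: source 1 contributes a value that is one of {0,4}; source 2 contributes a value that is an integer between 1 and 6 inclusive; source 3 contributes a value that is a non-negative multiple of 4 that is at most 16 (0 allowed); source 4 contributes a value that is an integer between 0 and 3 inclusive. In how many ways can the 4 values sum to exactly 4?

The generating function for the choices is (1 + x⁴)·(x + x² + x³ + x⁴ + x⁵ + x⁶)·(1 + x⁴ + x⁸ + x¹² + x¹⁶)·(1 + x + x² + x³); the count is [x⁴].
(1 + x⁴) has coefficients 1,0,0,0,1 for degrees 0…4.
(x + x² + x³ + x⁴ + x⁵ + x⁶) has coefficients 0,1,1,1,1 for degrees 0…4.
Multiplying by (1 + x⁴ + x⁸ + x¹² + x¹⁶) gives running coefficients 0,1,1,1,1 for degrees 0…4.
Finally multiplying by (1 + x + x² + x³), the product of all factors after the first has coefficients 0,1,2,3,4 for degrees 0…4.
[x⁴] = 1·4 + 1·0 = 4.

4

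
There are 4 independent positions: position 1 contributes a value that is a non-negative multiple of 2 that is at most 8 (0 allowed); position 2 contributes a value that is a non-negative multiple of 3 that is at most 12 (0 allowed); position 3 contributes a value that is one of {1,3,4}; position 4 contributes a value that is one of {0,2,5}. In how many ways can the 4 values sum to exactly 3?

3

The generating function for the choices is (1 + t² + t⁴ + t⁶ + t⁸)·(1 + t³ + t⁶ + t⁹ + t¹²)·(t + t³ + t⁴)·(1 + t² + t⁵); the count is [t³].
(1 + t² + t⁴ + t⁶ + t⁸) has coefficients 1,0,1,0 for degrees 0…3.
(1 + t³ + t⁶ + t⁹ + t¹²) has coefficients 1,0,0,1 for degrees 0…3.
Multiplying by (t + t³ + t⁴) gives running coefficients 0,1,0,1 for degrees 0…3.
Finally multiplying by (1 + t² + t⁵), the product of all factors after the first has coefficients 0,1,0,2 for degrees 0…3.
[t³] = 1·2 + 1·1 = 3.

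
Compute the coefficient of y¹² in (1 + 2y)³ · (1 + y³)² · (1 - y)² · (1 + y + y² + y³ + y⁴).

(1 + 2y)³ has coefficients 1,6,12,8 for degrees 0…3.
(1 + y³)² has coefficients 1,0,0,2,0,0,1,0,0,0,0,0,0 for degrees 0…12.
Multiplying by (1 - y)² gives running coefficients 1,-2,1,2,-4,2,1,-2,1,0,0,0,0 for degrees 0…12.
Finally multiplying by (1 + y + y² + y³ + y⁴), the product of all factors after the first has coefficients 1,-1,0,2,-2,-1,2,-1,-2,2,0,-1,1 for degrees 0…12.
[y¹²] = 1·1 + 6·(-1) + 12·0 + 8·2 = 11.

11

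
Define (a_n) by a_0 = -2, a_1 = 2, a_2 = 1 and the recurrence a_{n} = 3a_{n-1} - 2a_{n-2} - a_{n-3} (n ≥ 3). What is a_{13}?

-103

The ordinary generating function has denominator 1 - 3q + 2q^2 + q^3.
Iterating the recurrence: a_0,…,a_{13} = -2, 2, 1, 1, -1, -6, -17, -38, -74, -129, -201, -271, -282, -103.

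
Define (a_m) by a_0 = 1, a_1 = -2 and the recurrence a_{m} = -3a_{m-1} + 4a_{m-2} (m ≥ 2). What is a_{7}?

-9830

The ordinary generating function has denominator 1 + 3x - 4x^2.
Iterating the recurrence: a_0,…,a_{7} = 1, -2, 10, -38, 154, -614, 2458, -9830.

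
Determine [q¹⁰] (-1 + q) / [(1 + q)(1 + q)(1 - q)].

-11

The denominator gives the recurrence a_n = −a_(n−1) + a_(n−2) + a_(n−3) for n ≥ 3; the numerator fixes a_0 = -1, a_1 = 2, a_2 = -3.
Iterating: -1, 2, -3, 4, -5, 6, -7, 8, -9, 10, -11, so a_10 = -11.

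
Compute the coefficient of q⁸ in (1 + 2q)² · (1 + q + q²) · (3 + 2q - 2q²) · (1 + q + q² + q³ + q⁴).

-6

(1 + 2q)² has coefficients 1,4,4 for degrees 0…2.
(1 + q + q²) has coefficients 1,1,1,0,0,0,0,0,0 for degrees 0…8.
Multiplying by (3 + 2q - 2q²) gives running coefficients 3,5,3,0,-2,0,0,0,0 for degrees 0…8.
Finally multiplying by (1 + q + q² + q³ + q⁴), the product of all factors after the first has coefficients 3,8,11,11,9,6,1,-2,-2 for degrees 0…8.
[q⁸] = 1·(-2) + 4·(-2) + 4·1 = -6.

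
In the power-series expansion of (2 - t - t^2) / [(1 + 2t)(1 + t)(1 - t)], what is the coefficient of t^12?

Partial fractions give a closed form: a_n = (3)·(-2)^n + (-1)·(-1)^n.
At n = 12: a_12 = 12287.

12287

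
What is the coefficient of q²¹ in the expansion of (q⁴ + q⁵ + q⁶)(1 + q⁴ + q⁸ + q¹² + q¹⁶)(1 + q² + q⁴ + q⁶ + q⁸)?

3

(q⁴ + q⁵ + q⁶) has coefficients 0,0,0,0,1,1,1 for degrees 0…6.
(1 + q⁴ + q⁸ + q¹² + q¹⁶) has coefficients 1,0,0,0,1,0,0,0,1,0,0,0,1,0,0,0,1,0,0,0,0,0 for degrees 0…21.
Finally multiplying by (1 + q² + q⁴ + q⁶ + q⁸), the product of all factors after the first has coefficients 1,0,1,0,2,0,2,0,3,0,2,0,3,0,2,0,3,0,2,0,2,0 for degrees 0…21.
[q²¹] = 1·0 + 1·3 + 1·0 = 3.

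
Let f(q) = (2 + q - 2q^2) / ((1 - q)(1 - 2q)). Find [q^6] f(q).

The denominator gives the recurrence a_n = 3a_(n−1) − 2a_(n−2) for n ≥ 3; the numerator fixes a_0 = 2, a_1 = 7, a_2 = 15.
Iterating: 2, 7, 15, 31, 63, 127, 255, so a_6 = 255.

255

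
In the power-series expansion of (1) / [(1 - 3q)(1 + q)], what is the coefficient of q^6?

The denominator gives the recurrence a_n = 2a_(n−1) + 3a_(n−2) for n ≥ 2; the numerator fixes a_0 = 1, a_1 = 2.
Iterating: 1, 2, 7, 20, 61, 182, 547, so a_6 = 547.

547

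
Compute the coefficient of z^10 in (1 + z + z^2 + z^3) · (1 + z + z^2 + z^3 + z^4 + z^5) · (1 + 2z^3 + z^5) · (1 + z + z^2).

(1 + z + z^2 + z^3) has coefficients 1,1,1,1 for degrees 0…3.
(1 + z + z^2 + z^3 + z^4 + z^5) has coefficients 1,1,1,1,1,1,0,0,0,0,0 for degrees 0…10.
Multiplying by (1 + 2z^3 + z^5) gives running coefficients 1,1,1,3,3,4,3,3,3,1,1 for degrees 0…10.
Finally multiplying by (1 + z + z^2), the product of all factors after the first has coefficients 1,2,3,5,7,10,10,10,9,7,5 for degrees 0…10.
[z^10] = 1·5 + 1·7 + 1·9 + 1·10 = 31.

31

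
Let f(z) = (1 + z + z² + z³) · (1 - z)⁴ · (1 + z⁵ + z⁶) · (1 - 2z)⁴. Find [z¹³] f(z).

(1 + z + z² + z³) has coefficients 1,1,1,1 for degrees 0…3.
(1 - z)⁴ has coefficients 1,-4,6,-4,1,0,0,0,0,0,0,0,0,0 for degrees 0…13.
Multiplying by (1 + z⁵ + z⁶) gives running coefficients 1,-4,6,-4,1,1,-3,2,2,-3,1,0,0,0 for degrees 0…13.
Finally multiplying by (1 - 2z)⁴, the product of all factors after the first has coefficients 1,-12,62,-180,321,-359,237,-46,-102,141,-39,-112,152,-80 for degrees 0…13.
[z¹³] = 1·(-80) + 1·152 + 1·(-112) + 1·(-39) = -79.

-79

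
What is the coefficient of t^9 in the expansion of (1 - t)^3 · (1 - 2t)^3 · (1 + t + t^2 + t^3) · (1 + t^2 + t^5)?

73

(1 - t)^3 has coefficients 1,-3,3,-1 for degrees 0…3.
(1 - 2t)^3 has coefficients 1,-6,12,-8,0,0,0,0,0,0 for degrees 0…9.
Multiplying by (1 + t + t^2 + t^3) gives running coefficients 1,-5,7,-1,-2,4,-8,0,0,0 for degrees 0…9.
Finally multiplying by (1 + t^2 + t^5), the product of all factors after the first has coefficients 1,-5,8,-6,5,4,-15,11,-9,-2 for degrees 0…9.
[t^9] = 1·(-2) − 3·(-9) + 3·11 − 1·(-15) = 73.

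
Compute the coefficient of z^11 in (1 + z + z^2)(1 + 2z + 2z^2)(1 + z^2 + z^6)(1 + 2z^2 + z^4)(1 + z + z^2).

40

(1 + z + z^2) has coefficients 1,1,1 for degrees 0…2.
(1 + 2z + 2z^2) has coefficients 1,2,2,0,0,0,0,0,0,0,0,0 for degrees 0…11.
Multiplying by (1 + z^2 + z^6) gives running coefficients 1,2,3,2,2,0,1,2,2,0,0,0 for degrees 0…11.
Multiplying by (1 + 2z^2 + z^4) gives running coefficients 1,2,5,6,9,6,8,4,6,4,5,2 for degrees 0…11.
Finally multiplying by (1 + z + z^2), the product of all factors after the first has coefficients 1,3,8,13,20,21,23,18,18,14,15,11 for degrees 0…11.
[z^11] = 1·11 + 1·15 + 1·14 = 40.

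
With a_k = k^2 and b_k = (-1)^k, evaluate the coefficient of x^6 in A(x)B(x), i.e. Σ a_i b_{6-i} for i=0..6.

21

Write out a_i and b_{6-i} for i = 0,…,6 and sum the products.
Σ = 0·1 + 1·(-1) + 4·1 + 9·(-1) + 16·1 + 25·(-1) + 36·1 = 21.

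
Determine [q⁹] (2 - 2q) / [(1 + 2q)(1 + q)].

Partial fractions give a closed form: a_n = (6)·(-2)^n + (-4)·(-1)^n.
At n = 9: a_9 = -3068.

-3068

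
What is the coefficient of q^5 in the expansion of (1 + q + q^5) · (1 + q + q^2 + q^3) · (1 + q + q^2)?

4

(1 + q + q^5) has coefficients 1,1,0,0,0,1 for degrees 0…5.
(1 + q + q^2 + q^3) has coefficients 1,1,1,1,0,0 for degrees 0…5.
Finally multiplying by (1 + q + q^2), the product of all factors after the first has coefficients 1,2,3,3,2,1 for degrees 0…5.
[q^5] = 1·1 + 1·2 + 1·1 = 4.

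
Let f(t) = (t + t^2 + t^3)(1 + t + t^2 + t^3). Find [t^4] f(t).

(t + t^2 + t^3) has coefficients 0,1,1,1 for degrees 0…3.
(1 + t + t^2 + t^3) has coefficients 1,1,1,1,0 for degrees 0…4.
[t^4] = 1·1 + 1·1 + 1·1 = 3.

3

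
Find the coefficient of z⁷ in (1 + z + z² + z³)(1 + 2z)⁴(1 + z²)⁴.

730

(1 + z + z² + z³) has coefficients 1,1,1,1 for degrees 0…3.
(1 + 2z)⁴ has coefficients 1,8,24,32,16,0,0,0 for degrees 0…7.
Finally multiplying by (1 + z²)⁴, the product of all factors after the first has coefficients 1,8,28,64,118,176,212,224 for degrees 0…7.
[z⁷] = 1·224 + 1·212 + 1·176 + 1·118 = 730.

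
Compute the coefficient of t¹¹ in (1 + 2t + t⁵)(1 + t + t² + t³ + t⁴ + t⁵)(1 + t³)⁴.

(1 + 2t + t⁵) has coefficients 1,2,0,0,0,1 for degrees 0…5.
(1 + t + t² + t³ + t⁴ + t⁵) has coefficients 1,1,1,1,1,1,0,0,0,0,0,0 for degrees 0…11.
Finally multiplying by (1 + t³)⁴, the product of all factors after the first has coefficients 1,1,1,5,5,5,10,10,10,10,10,10 for degrees 0…11.
[t¹¹] = 1·10 + 2·10 + 1·10 = 40.

40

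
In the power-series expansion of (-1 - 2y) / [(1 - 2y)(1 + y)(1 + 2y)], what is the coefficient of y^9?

Partial fractions give a closed form: a_n = (-2/3)·2^n + (-1/3)·(-1)^n.
At n = 9: a_9 = -341.

-341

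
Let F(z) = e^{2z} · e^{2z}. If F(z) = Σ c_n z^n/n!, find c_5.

1024

The EGF product rule gives c_5 = Σ_{k_1+k_2=5} C(5; k_1,k_2) · ∏ g_i(k_i), where e^{2z} gives (2)^k; e^{2z} gives (2)^k.
g_1(k) for k = 0…5: 1, 2, 4, 8, 16, 32.
g_2(k) for k = 0…5: 1, 2, 4, 8, 16, 32.
c_5 = Σ_k C(5,k)·g_1(k)·g_2(5−k) = 1·1·32 + 5·2·16 + 10·4·8 + 10·8·4 + 5·16·2 + 1·32·1 = 32 + 160 + 320 + 320 + 160 + 32 = 1024.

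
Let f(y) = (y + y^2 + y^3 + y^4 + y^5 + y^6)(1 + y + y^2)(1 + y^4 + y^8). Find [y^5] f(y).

4

(y + y^2 + y^3 + y^4 + y^5 + y^6) has coefficients 0,1,1,1,1,1 for degrees 0…5.
(1 + y + y^2) has coefficients 1,1,1,0,0,0 for degrees 0…5.
Finally multiplying by (1 + y^4 + y^8), the product of all factors after the first has coefficients 1,1,1,0,1,1 for degrees 0…5.
[y^5] = 1·1 + 1·0 + 1·1 + 1·1 + 1·1 = 4.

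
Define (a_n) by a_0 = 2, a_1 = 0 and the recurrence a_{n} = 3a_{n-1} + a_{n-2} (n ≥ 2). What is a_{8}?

2378

The ordinary generating function has denominator 1 - 3z - z^2.
Iterating the recurrence: a_0,…,a_{8} = 2, 0, 2, 6, 20, 66, 218, 720, 2378.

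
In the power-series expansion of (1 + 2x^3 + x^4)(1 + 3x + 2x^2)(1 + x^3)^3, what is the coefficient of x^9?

(1 + 2x^3 + x^4) has coefficients 1,0,0,2,1 for degrees 0…4.
(1 + 3x + 2x^2) has coefficients 1,3,2,0,0,0,0,0,0,0 for degrees 0…9.
Finally multiplying by (1 + x^3)^3, the product of all factors after the first has coefficients 1,3,2,3,9,6,3,9,6,1 for degrees 0…9.
[x^9] = 1·1 + 2·3 + 1·6 = 13.

13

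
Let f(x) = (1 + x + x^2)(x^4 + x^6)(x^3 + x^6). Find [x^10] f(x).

(1 + x + x^2) has coefficients 1,1,1 for degrees 0…2.
(x^4 + x^6) has coefficients 0,0,0,0,1,0,1,0,0,0,0 for degrees 0…10.
Finally multiplying by (x^3 + x^6), the product of all factors after the first has coefficients 0,0,0,0,0,0,0,1,0,1,1 for degrees 0…10.
[x^10] = 1·1 + 1·1 + 1·0 = 2.

2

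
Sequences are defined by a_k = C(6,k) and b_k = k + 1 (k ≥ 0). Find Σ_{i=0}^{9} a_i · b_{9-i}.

This is [x^9] in the product of the two ordinary generating functions.
Σ = 1·10 + 6·9 + 15·8 + 20·7 + 15·6 + 6·5 + 1·4 + 0·3 + 0·2 + 0·1 = 448.

448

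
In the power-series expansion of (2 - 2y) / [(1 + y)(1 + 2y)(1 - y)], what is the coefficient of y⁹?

The denominator gives the recurrence a_n = −2a_(n−1) + a_(n−2) + 2a_(n−3) for n ≥ 3; the numerator fixes a_0 = 2, a_1 = -6, a_2 = 14.
Iterating: 2, -6, 14, -30, 62, -126, 254, -510, 1022, -2046, so a_9 = -2046.

-2046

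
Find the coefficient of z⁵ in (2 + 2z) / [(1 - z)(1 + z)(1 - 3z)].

728

The denominator gives the recurrence a_n = 3a_(n−1) + a_(n−2) − 3a_(n−3) for n ≥ 3; the numerator fixes a_0 = 2, a_1 = 8, a_2 = 26.
Iterating: 2, 8, 26, 80, 242, 728, so a_5 = 728.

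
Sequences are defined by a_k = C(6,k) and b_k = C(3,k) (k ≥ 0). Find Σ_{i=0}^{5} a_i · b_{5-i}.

126

The convolution is the x^5 coefficient of A(x)B(x).
Σ = 1·0 + 6·0 + 15·1 + 20·3 + 15·3 + 6·1 = 126.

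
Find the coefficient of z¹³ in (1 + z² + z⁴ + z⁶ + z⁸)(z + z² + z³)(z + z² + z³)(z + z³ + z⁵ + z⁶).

(1 + z² + z⁴ + z⁶ + z⁸) has coefficients 1,0,1,0,1,0,1,0,1 for degrees 0…8.
(z + z² + z³) has coefficients 0,1,1,1,0,0,0,0,0,0,0,0,0,0 for degrees 0…13.
Multiplying by (z + z² + z³) gives running coefficients 0,0,1,2,3,2,1,0,0,0,0,0,0,0 for degrees 0…13.
Finally multiplying by (z + z³ + z⁵ + z⁶), the product of all factors after the first has coefficients 0,0,0,1,2,4,4,5,5,6,5,3,1,0 for degrees 0…13.
[z¹³] = 1·0 + 1·3 + 1·6 + 1·5 + 1·4 = 18.

18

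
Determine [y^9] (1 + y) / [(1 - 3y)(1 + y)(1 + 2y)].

11605

The denominator gives the recurrence a_n = 7a_(n−2) + 6a_(n−3) for n ≥ 3; the numerator fixes a_0 = 1, a_1 = 1, a_2 = 7.
Iterating: 1, 1, 7, 13, 55, 133, 463, 1261, 4039, 11605, so a_9 = 11605.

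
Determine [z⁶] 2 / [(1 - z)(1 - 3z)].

2186

Partial fractions give a closed form: a_n = (-1)·1^n + (3)·3^n.
At n = 6: a_6 = 2186.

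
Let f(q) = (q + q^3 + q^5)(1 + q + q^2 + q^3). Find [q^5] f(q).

(q + q^3 + q^5) has coefficients 0,1,0,1,0,1 for degrees 0…5.
(1 + q + q^2 + q^3) has coefficients 1,1,1,1,0,0 for degrees 0…5.
[q^5] = 1·0 + 1·1 + 1·1 = 2.

2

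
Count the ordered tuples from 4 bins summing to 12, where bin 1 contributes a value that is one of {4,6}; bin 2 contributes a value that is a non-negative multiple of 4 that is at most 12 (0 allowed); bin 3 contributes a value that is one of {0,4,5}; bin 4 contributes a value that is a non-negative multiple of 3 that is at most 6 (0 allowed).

The generating function for the choices is (y⁴ + y⁶)·(1 + y⁴ + y⁸ + y¹²)·(1 + y⁴ + y⁵)·(1 + y³ + y⁶); the count is [y¹²].
(y⁴ + y⁶) has coefficients 0,0,0,0,1,0,1 for degrees 0…6.
(1 + y⁴ + y⁸ + y¹²) has coefficients 1,0,0,0,1,0,0,0,1,0,0,0,1 for degrees 0…12.
Multiplying by (1 + y⁴ + y⁵) gives running coefficients 1,0,0,0,2,1,0,0,2,1,0,0,2 for degrees 0…12.
Finally multiplying by (1 + y³ + y⁶), the product of all factors after the first has coefficients 1,0,0,1,2,1,1,2,3,1,2,3,3 for degrees 0…12.
[y¹²] = 1·3 + 1·1 = 4.

4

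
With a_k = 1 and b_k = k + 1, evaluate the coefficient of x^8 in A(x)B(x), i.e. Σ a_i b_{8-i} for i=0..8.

This is [x^8] in the product of the two ordinary generating functions.
Σ = 1·9 + 1·8 + 1·7 + 1·6 + 1·5 + 1·4 + 1·3 + 1·2 + 1·1 = 45.

45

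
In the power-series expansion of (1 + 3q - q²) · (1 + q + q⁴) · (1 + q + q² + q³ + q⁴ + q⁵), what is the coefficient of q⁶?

(1 + 3q - q²) has coefficients 1,3,-1 for degrees 0…2.
(1 + q + q⁴) has coefficients 1,1,0,0,1,0,0 for degrees 0…6.
Finally multiplying by (1 + q + q² + q³ + q⁴ + q⁵), the product of all factors after the first has coefficients 1,2,2,2,3,3,2 for degrees 0…6.
[q⁶] = 1·2 + 3·3 − 1·3 = 8.

8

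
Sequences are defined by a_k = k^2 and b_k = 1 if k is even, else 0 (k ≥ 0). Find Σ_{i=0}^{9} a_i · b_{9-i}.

165

Write out a_i and b_{9-i} for i = 0,…,9 and sum the products.
Σ = 0·0 + 1·1 + 4·0 + 9·1 + 16·0 + 25·1 + 36·0 + 49·1 + 64·0 + 81·1 = 165.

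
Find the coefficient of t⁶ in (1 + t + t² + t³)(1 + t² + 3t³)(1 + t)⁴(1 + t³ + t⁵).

(1 + t + t² + t³) has coefficients 1,1,1,1 for degrees 0…3.
(1 + t² + 3t³) has coefficients 1,0,1,3,0,0,0 for degrees 0…6.
Multiplying by (1 + t)⁴ gives running coefficients 1,4,7,11,19,22,13 for degrees 0…6.
Finally multiplying by (1 + t³ + t⁵), the product of all factors after the first has coefficients 1,4,7,12,23,30,28 for degrees 0…6.
[t⁶] = 1·28 + 1·30 + 1·23 + 1·12 = 93.

93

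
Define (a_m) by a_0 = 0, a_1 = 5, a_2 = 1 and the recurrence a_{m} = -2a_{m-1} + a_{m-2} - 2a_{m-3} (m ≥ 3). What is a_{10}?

-4235

The ordinary generating function has denominator 1 + 2x - x^2 + 2x^3.
Iterating the recurrence: a_0,…,a_{10} = 0, 5, 1, 3, -15, 31, -83, 227, -599, 1591, -4235.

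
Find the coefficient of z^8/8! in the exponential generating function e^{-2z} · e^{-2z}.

The EGF product rule gives c_8 = Σ_{k_1+k_2=8} C(8; k_1,k_2) · ∏ g_i(k_i), where e^{-2z} gives (-2)^k; e^{-2z} gives (-2)^k.
g_1(k) for k = 0…8: 1, -2, 4, -8, 16, -32, 64, -128, 256.
g_2(k) for k = 0…8: 1, -2, 4, -8, 16, -32, 64, -128, 256.
c_8 = Σ_k C(8,k)·g_1(k)·g_2(8−k) = 1·1·256 + 8·(-2)·(-128) + 28·4·64 + 56·(-8)·(-32) + 70·16·16 + 56·(-32)·(-8) + 28·64·4 + 8·(-128)·(-2) + 1·256·1 = 256 + 2048 + 7168 + 14336 + 17920 + 14336 + 7168 + 2048 + 256 = 65536.

65536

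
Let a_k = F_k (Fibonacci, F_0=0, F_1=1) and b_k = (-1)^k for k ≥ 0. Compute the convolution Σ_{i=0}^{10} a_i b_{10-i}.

The convolution is the t^10 coefficient of A(t)B(t).
Σ = 0·1 + 1·(-1) + 1·1 + 2·(-1) + 3·1 + 5·(-1) + 8·1 + 13·(-1) + 21·1 + 34·(-1) + 55·1 = 33.

33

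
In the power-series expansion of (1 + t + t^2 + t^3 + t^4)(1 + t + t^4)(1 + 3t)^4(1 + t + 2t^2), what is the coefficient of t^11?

1104

(1 + t + t^2 + t^3 + t^4) has coefficients 1,1,1,1,1 for degrees 0…4.
(1 + t + t^4) has coefficients 1,1,0,0,1,0,0,0,0,0,0,0 for degrees 0…11.
Multiplying by (1 + 3t)^4 gives running coefficients 1,13,66,162,190,93,54,108,81,0,0,0 for degrees 0…11.
Finally multiplying by (1 + t + 2t^2), the product of all factors after the first has coefficients 1,14,81,254,484,607,527,348,297,297,162,0 for degrees 0…11.
[t^11] = 1·0 + 1·162 + 1·297 + 1·297 + 1·348 = 1104.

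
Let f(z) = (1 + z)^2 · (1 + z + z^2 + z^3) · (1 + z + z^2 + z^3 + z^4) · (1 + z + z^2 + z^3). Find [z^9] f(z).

(1 + z)^2 has coefficients 1,2,1 for degrees 0…2.
(1 + z + z^2 + z^3) has coefficients 1,1,1,1,0,0,0,0,0,0 for degrees 0…9.
Multiplying by (1 + z + z^2 + z^3 + z^4) gives running coefficients 1,2,3,4,4,3,2,1,0,0 for degrees 0…9.
Finally multiplying by (1 + z + z^2 + z^3), the product of all factors after the first has coefficients 1,3,6,10,13,14,13,10,6,3 for degrees 0…9.
[z^9] = 1·3 + 2·6 + 1·10 = 25.

25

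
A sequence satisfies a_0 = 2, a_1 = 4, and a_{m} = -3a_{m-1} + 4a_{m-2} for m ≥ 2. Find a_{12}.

The ordinary generating function has denominator 1 + 3x - 4x^2.
Iterating the recurrence: a_0,…,a_{12} = 2, 4, -4, 28, -100, 412, -1636, 6556, -26212, 104860, -419428, 1677724, -6710884.

-6710884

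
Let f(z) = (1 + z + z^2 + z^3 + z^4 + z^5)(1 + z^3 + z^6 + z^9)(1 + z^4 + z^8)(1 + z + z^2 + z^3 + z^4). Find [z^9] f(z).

20

(1 + z + z^2 + z^3 + z^4 + z^5) has coefficients 1,1,1,1,1,1 for degrees 0…5.
(1 + z^3 + z^6 + z^9) has coefficients 1,0,0,1,0,0,1,0,0,1 for degrees 0…9.
Multiplying by (1 + z^4 + z^8) gives running coefficients 1,0,0,1,1,0,1,1,1,1 for degrees 0…9.
Finally multiplying by (1 + z + z^2 + z^3 + z^4), the product of all factors after the first has coefficients 1,1,1,2,3,2,3,4,4,4 for degrees 0…9.
[z^9] = 1·4 + 1·4 + 1·4 + 1·3 + 1·2 + 1·3 = 20.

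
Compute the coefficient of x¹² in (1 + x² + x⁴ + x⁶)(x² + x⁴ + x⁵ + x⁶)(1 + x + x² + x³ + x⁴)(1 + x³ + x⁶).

(1 + x² + x⁴ + x⁶) has coefficients 1,0,1,0,1,0,1 for degrees 0…6.
(x² + x⁴ + x⁵ + x⁶) has coefficients 0,0,1,0,1,1,1,0,0,0,0,0,0 for degrees 0…12.
Multiplying by (1 + x + x² + x³ + x⁴) gives running coefficients 0,0,1,1,2,3,4,3,3,2,1,0,0 for degrees 0…12.
Finally multiplying by (1 + x³ + x⁶), the product of all factors after the first has coefficients 0,0,1,1,2,4,5,5,7,7,6,6,6 for degrees 0…12.
[x¹²] = 1·6 + 1·6 + 1·7 + 1·5 = 24.

24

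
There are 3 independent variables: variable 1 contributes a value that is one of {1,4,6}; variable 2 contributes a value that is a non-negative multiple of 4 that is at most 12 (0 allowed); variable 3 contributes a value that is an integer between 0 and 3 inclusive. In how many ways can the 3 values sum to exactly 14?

The generating function for the choices is (t + t^4 + t^6)·(1 + t^4 + t^8 + t^12)·(1 + t + t^2 + t^3); the count is [t^14].
(t + t^4 + t^6) has coefficients 0,1,0,0,1,0,1 for degrees 0…6.
(1 + t^4 + t^8 + t^12) has coefficients 1,0,0,0,1,0,0,0,1,0,0,0,1,0,0 for degrees 0…14.
Finally multiplying by (1 + t + t^2 + t^3), the product of all factors after the first has coefficients 1,1,1,1,1,1,1,1,1,1,1,1,1,1,1 for degrees 0…14.
[t^14] = 1·1 + 1·1 + 1·1 = 3.

3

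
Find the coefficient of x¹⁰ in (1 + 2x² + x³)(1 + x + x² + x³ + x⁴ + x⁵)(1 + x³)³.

22

(1 + 2x² + x³) has coefficients 1,0,2,1 for degrees 0…3.
(1 + x + x² + x³ + x⁴ + x⁵) has coefficients 1,1,1,1,1,1,0,0,0,0,0 for degrees 0…10.
Finally multiplying by (1 + x³)³, the product of all factors after the first has coefficients 1,1,1,4,4,4,6,6,6,4,4 for degrees 0…10.
[x¹⁰] = 1·4 + 2·6 + 1·6 = 22.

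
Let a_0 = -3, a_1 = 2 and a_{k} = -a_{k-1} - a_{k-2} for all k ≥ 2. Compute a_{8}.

The ordinary generating function has denominator 1 + t + t^2.
Iterating the recurrence: a_0,…,a_{8} = -3, 2, 1, -3, 2, 1, -3, 2, 1.

1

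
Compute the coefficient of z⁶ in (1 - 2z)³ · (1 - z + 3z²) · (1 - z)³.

242

(1 - 2z)³ has coefficients 1,-6,12,-8 for degrees 0…3.
(1 - z + 3z²) has coefficients 1,-1,3,0,0,0,0 for degrees 0…6.
Finally multiplying by (1 - z)³, the product of all factors after the first has coefficients 1,-4,9,-13,10,-3,0 for degrees 0…6.
[z⁶] = 1·0 − 6·(-3) + 12·10 − 8·(-13) = 242.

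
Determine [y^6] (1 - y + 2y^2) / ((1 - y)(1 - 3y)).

971

The denominator gives the recurrence a_n = 4a_(n−1) − 3a_(n−2) for n ≥ 3; the numerator fixes a_0 = 1, a_1 = 3, a_2 = 11.
Iterating: 1, 3, 11, 35, 107, 323, 971, so a_6 = 971.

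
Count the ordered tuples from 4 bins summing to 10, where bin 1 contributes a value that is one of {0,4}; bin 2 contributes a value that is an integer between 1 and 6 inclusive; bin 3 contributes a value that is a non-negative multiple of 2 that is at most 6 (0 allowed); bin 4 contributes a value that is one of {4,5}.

The generating function for the choices is (1 + t^4)·(t + t^2 + t^3 + t^4 + t^5 + t^6)·(1 + t^2 + t^4 + t^6)·(t^4 + t^5); the count is [t^10].
(1 + t^4) has coefficients 1,0,0,0,1 for degrees 0…4.
(t + t^2 + t^3 + t^4 + t^5 + t^6) has coefficients 0,1,1,1,1,1,1,0,0,0,0 for degrees 0…10.
Multiplying by (1 + t^2 + t^4 + t^6) gives running coefficients 0,1,1,2,2,3,3,3,3,2,2 for degrees 0…10.
Finally multiplying by (t^4 + t^5), the product of all factors after the first has coefficients 0,0,0,0,0,1,2,3,4,5,6 for degrees 0…10.
[t^10] = 1·6 + 1·2 = 8.

8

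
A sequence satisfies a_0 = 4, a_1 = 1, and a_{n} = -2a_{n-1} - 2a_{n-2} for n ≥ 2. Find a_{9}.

16

The ordinary generating function has denominator 1 + 2x + 2x^2.
Iterating the recurrence: a_0,…,a_{9} = 4, 1, -10, 18, -16, -4, 40, -72, 64, 16.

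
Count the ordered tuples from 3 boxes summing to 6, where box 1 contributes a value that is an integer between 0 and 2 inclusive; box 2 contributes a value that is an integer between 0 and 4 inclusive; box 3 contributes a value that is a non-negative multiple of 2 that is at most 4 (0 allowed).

7

The generating function for the choices is (1 + z + z^2)·(1 + z + z^2 + z^3 + z^4)·(1 + z^2 + z^4); the count is [z^6].
(1 + z + z^2) has coefficients 1,1,1 for degrees 0…2.
(1 + z + z^2 + z^3 + z^4) has coefficients 1,1,1,1,1,0,0 for degrees 0…6.
Finally multiplying by (1 + z^2 + z^4), the product of all factors after the first has coefficients 1,1,2,2,3,2,2 for degrees 0…6.
[z^6] = 1·2 + 1·2 + 1·3 = 7.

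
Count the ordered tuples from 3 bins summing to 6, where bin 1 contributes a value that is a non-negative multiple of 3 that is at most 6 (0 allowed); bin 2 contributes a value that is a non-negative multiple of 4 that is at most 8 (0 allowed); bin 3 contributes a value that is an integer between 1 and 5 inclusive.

The generating function for the choices is (1 + z³ + z⁶)·(1 + z⁴ + z⁸)·(z + z² + z³ + z⁴ + z⁵); the count is [z⁶].
(1 + z³ + z⁶) has coefficients 1,0,0,1,0,0,1 for degrees 0…6.
(1 + z⁴ + z⁸) has coefficients 1,0,0,0,1,0,0 for degrees 0…6.
Finally multiplying by (z + z² + z³ + z⁴ + z⁵), the product of all factors after the first has coefficients 0,1,1,1,1,2,1 for degrees 0…6.
[z⁶] = 1·1 + 1·1 + 1·0 = 2.

2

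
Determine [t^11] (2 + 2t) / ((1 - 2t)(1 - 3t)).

The denominator gives the recurrence a_n = 5a_(n−1) − 6a_(n−2) for n ≥ 2; the numerator fixes a_0 = 2, a_1 = 12.
Iterating: 2, 12, 48, 168, 552, 1752, 5448, 16728, 50952, 154392, 466248, 1404888, so a_11 = 1404888.

1404888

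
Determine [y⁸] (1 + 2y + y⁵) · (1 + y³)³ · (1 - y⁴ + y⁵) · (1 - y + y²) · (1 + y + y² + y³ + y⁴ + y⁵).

(1 + 2y + y⁵) has coefficients 1,2,0,0,0,1 for degrees 0…5.
(1 + y³)³ has coefficients 1,0,0,3,0,0,3,0,0 for degrees 0…8.
Multiplying by (1 - y⁴ + y⁵) gives running coefficients 1,0,0,3,-1,1,3,-3,3 for degrees 0…8.
Multiplying by (1 - y + y²) gives running coefficients 1,-1,1,3,-4,5,1,-5,9 for degrees 0…8.
Finally multiplying by (1 + y + y² + y³ + y⁴ + y⁵), the product of all factors after the first has coefficients 1,0,1,4,0,5,5,1,9 for degrees 0…8.
[y⁸] = 1·9 + 2·1 + 1·4 = 15.

15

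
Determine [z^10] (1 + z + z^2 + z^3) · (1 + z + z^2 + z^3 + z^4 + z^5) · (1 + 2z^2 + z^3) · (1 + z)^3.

72

(1 + z + z^2 + z^3) has coefficients 1,1,1,1 for degrees 0…3.
(1 + z + z^2 + z^3 + z^4 + z^5) has coefficients 1,1,1,1,1,1,0,0,0,0,0 for degrees 0…10.
Multiplying by (1 + 2z^2 + z^3) gives running coefficients 1,1,3,4,4,4,3,3,1,0,0 for degrees 0…10.
Finally multiplying by (1 + z)^3, the product of all factors after the first has coefficients 1,4,9,17,26,31,31,28,23,15,6 for degrees 0…10.
[z^10] = 1·6 + 1·15 + 1·23 + 1·28 = 72.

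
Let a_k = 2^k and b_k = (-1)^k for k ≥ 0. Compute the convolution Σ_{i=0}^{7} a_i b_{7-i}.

85

The convolution is the x^7 coefficient of A(x)B(x).
Σ = 1·(-1) + 2·1 + 4·(-1) + 8·1 + 16·(-1) + 32·1 + 64·(-1) + 128·1 = 85.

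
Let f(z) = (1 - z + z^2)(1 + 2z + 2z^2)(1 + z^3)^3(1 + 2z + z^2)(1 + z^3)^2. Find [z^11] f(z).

80

(1 - z + z^2) has coefficients 1,-1,1 for degrees 0…2.
(1 + 2z + 2z^2) has coefficients 1,2,2,0,0,0,0,0,0,0,0,0 for degrees 0…11.
Multiplying by (1 + z^3)^3 gives running coefficients 1,2,2,3,6,6,3,6,6,1,2,2 for degrees 0…11.
Multiplying by (1 + 2z + z^2) gives running coefficients 1,4,7,9,14,21,21,18,21,19,10,7 for degrees 0…11.
Finally multiplying by (1 + z^3)^2, the product of all factors after the first has coefficients 1,4,7,11,22,35,40,50,70,70,60,70 for degrees 0…11.
[z^11] = 1·70 − 1·60 + 1·70 = 80.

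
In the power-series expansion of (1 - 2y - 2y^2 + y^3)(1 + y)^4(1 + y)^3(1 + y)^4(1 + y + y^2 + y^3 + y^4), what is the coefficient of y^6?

-1464

(1 - 2y - 2y^2 + y^3) has coefficients 1,-2,-2,1 for degrees 0…3.
(1 + y)^4 has coefficients 1,4,6,4,1,0,0 for degrees 0…6.
Multiplying by (1 + y)^3 gives running coefficients 1,7,21,35,35,21,7 for degrees 0…6.
Multiplying by (1 + y)^4 gives running coefficients 1,11,55,165,330,462,462 for degrees 0…6.
Finally multiplying by (1 + y + y^2 + y^3 + y^4), the product of all factors after the first has coefficients 1,12,67,232,562,1023,1474 for degrees 0…6.
[y^6] = 1·1474 − 2·1023 − 2·562 + 1·232 = -1464.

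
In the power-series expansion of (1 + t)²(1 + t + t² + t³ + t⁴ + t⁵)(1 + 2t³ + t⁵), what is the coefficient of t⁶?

(1 + t)² has coefficients 1,2,1 for degrees 0…2.
(1 + t + t² + t³ + t⁴ + t⁵) has coefficients 1,1,1,1,1,1,0 for degrees 0…6.
Finally multiplying by (1 + 2t³ + t⁵), the product of all factors after the first has coefficients 1,1,1,3,3,4,3 for degrees 0…6.
[t⁶] = 1·3 + 2·4 + 1·3 = 14.

14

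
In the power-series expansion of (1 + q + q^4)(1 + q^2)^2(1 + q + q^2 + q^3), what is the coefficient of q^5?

7

(1 + q + q^4) has coefficients 1,1,0,0,1 for degrees 0…4.
(1 + q^2)^2 has coefficients 1,0,2,0,1,0 for degrees 0…5.
Finally multiplying by (1 + q + q^2 + q^3), the product of all factors after the first has coefficients 1,1,3,3,3,3 for degrees 0…5.
[q^5] = 1·3 + 1·3 + 1·1 = 7.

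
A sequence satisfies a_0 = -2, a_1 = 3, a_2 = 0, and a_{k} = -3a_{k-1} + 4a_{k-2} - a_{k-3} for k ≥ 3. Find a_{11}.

835649

The ordinary generating function has denominator 1 + 3t - 4t^2 + t^3.
Iterating the recurrence: a_0,…,a_{11} = -2, 3, 0, 14, -45, 191, -767, 3110, -12589, 50974, -206388, 835649.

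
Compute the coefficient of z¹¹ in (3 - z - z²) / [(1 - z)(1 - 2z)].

9215

The denominator gives the recurrence a_n = 3a_(n−1) − 2a_(n−2) for n ≥ 3; the numerator fixes a_0 = 3, a_1 = 8, a_2 = 17.
Iterating: 3, 8, 17, 35, 71, 143, 287, 575, 1151, 2303, 4607, 9215, so a_11 = 9215.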